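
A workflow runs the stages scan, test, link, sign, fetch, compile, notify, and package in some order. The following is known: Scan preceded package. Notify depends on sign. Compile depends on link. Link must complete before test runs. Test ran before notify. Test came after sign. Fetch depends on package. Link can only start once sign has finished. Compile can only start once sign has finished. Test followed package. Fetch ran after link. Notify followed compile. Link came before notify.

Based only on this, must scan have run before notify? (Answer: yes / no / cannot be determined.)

Chain the constraints: scan → package → test → notify. Each link is directly stated, so scan comes before notify.

yes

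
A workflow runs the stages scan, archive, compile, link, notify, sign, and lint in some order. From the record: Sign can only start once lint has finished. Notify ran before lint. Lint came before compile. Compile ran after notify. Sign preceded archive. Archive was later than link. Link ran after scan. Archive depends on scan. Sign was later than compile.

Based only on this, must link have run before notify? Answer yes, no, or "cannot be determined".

No chain of stated constraints runs from link to notify, and none runs from notify to link either.
So the relative order of link and notify is not fixed by the given facts.

cannot be determined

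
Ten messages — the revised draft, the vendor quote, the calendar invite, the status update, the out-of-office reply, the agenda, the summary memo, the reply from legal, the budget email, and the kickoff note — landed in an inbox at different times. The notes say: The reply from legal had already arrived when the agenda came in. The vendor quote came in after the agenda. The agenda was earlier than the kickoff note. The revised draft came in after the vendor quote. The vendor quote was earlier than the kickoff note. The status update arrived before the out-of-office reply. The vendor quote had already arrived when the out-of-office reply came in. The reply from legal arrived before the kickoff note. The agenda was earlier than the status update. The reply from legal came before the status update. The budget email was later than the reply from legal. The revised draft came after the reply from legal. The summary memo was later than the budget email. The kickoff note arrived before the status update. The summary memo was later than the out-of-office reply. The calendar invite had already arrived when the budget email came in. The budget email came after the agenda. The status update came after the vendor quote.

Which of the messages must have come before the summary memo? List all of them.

Directly stated before the summary memo: the budget email and the out-of-office reply.
The agenda reaches the summary memo via the agenda → the budget email → the summary memo.
The calendar invite reaches the summary memo via the calendar invite → the budget email → the summary memo.
The kickoff note reaches the summary memo via the kickoff note → the status update → the out-of-office reply → the summary memo.
Likewise the reply from legal, the status update, and the vendor quote each reach the summary memo by chaining the stated constraints.
No chain forces the revised draft ahead of the summary memo.

the agenda, the budget email, the calendar invite, the kickoff note, the out-of-office reply, the reply from legal, the status update, the vendor quote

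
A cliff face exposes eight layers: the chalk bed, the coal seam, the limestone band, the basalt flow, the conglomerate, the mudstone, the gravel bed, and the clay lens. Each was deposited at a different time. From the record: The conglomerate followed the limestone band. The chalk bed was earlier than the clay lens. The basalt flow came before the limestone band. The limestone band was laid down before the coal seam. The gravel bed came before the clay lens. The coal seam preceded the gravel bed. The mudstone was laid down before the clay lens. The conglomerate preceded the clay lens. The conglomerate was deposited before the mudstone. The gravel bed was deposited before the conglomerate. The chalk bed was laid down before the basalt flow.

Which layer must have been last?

Every other layer has a chain of constraints placing it before the clay lens, so the clay lens is last.

the clay lens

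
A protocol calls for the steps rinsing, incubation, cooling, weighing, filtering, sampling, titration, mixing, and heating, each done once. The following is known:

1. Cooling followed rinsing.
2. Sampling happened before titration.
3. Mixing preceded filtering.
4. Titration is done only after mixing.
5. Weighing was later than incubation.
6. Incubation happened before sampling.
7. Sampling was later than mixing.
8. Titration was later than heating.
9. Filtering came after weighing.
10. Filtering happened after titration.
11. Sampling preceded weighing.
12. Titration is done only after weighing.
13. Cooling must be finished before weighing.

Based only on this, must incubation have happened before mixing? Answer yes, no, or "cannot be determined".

cannot be determined

No chain of stated constraints runs from incubation to mixing, and none runs from mixing to incubation either.
So the relative order of incubation and mixing is not fixed by the given facts.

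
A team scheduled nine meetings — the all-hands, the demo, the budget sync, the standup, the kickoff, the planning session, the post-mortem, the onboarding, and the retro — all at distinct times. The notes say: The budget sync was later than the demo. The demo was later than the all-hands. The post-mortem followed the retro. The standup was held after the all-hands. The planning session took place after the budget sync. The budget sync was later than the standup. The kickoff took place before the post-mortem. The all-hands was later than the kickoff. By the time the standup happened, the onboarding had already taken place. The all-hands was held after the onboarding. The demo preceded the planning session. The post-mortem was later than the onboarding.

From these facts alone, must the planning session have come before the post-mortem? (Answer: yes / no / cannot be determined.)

cannot be determined

No chain of stated constraints runs from the planning session to the post-mortem, and none runs from the post-mortem to the planning session either.
So the relative order of the planning session and the post-mortem is not fixed by the given facts.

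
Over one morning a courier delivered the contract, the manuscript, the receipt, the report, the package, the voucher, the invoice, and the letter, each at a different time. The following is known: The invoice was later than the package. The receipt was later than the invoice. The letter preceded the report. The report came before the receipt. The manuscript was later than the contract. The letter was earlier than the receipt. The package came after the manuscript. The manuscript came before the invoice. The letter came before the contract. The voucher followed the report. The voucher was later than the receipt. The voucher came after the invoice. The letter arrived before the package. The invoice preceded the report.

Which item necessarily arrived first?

The letter has a chain of constraints placing it before every other item, so the letter must be first.

the letter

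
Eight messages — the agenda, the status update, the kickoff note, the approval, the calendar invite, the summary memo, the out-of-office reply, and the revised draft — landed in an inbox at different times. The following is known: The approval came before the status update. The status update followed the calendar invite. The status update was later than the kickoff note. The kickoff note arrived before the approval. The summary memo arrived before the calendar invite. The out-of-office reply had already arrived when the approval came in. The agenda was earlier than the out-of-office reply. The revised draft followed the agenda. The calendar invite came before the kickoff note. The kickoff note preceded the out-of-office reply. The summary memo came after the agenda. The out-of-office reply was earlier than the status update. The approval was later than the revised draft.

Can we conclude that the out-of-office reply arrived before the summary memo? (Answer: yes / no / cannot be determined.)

no

Tracing the constraints gives the summary memo → the calendar invite → the kickoff note → the out-of-office reply, so the summary memo must come before the out-of-office reply.
That means the out-of-office reply cannot be before the summary memo.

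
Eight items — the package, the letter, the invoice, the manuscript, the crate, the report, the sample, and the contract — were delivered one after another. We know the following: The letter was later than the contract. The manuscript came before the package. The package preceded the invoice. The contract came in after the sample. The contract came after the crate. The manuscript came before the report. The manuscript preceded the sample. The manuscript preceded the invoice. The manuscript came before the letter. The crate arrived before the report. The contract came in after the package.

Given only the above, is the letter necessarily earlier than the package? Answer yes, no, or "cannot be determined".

Tracing the constraints gives the package → the contract → the letter, so the package must come before the letter.
That means the letter cannot be before the package.

no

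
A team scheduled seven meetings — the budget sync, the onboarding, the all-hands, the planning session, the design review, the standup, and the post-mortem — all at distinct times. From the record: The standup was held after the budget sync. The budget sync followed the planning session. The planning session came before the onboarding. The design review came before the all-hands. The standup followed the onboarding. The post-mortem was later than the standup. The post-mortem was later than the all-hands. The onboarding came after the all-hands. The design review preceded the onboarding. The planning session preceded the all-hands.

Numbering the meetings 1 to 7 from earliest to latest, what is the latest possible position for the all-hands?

The all-hands must come before the onboarding, the post-mortem, and the standup — 3 meetings forced after it.
Everything else can be placed before the all-hands in some valid order, so the all-hands can sit as late as position 7 − 3 = 4.

4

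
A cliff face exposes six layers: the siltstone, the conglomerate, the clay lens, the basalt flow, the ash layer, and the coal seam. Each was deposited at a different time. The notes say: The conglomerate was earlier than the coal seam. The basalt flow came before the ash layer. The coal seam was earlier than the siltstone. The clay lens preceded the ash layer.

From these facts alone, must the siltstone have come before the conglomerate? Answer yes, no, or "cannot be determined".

Tracing the constraints gives the conglomerate → the coal seam → the siltstone, so the conglomerate must come before the siltstone.
That means the siltstone cannot be before the conglomerate.

no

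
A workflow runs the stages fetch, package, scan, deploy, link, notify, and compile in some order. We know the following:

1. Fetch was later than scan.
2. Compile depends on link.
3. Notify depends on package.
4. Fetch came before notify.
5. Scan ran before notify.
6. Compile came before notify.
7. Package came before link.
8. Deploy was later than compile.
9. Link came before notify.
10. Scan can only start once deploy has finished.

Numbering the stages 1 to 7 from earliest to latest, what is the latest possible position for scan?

5

Scan must come before fetch and notify — 2 stages forced after it.
Everything else can be placed before scan in some valid order, so scan can sit as late as position 7 − 2 = 5.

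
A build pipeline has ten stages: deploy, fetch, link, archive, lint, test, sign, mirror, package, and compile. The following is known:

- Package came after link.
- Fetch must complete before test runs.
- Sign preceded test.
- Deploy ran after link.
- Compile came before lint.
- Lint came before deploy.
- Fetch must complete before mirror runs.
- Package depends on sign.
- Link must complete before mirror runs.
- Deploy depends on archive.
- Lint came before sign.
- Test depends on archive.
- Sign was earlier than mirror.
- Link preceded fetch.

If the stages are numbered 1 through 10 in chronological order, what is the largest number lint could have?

5

Lint must come before deploy, mirror, package, sign, and test — 5 stages forced after it.
Everything else can be placed before lint in some valid order, so lint can sit as late as position 10 − 5 = 5.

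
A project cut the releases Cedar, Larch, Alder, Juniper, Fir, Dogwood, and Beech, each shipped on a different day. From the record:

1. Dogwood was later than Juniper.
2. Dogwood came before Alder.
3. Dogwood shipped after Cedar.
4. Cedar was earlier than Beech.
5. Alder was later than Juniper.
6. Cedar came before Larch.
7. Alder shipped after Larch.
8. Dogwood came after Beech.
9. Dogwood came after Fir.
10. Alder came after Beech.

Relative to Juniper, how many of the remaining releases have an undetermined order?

Forced after Juniper: Alder and Dogwood.
That leaves Beech, Cedar, Fir, and Larch with no forced order relative to Juniper — 4.

4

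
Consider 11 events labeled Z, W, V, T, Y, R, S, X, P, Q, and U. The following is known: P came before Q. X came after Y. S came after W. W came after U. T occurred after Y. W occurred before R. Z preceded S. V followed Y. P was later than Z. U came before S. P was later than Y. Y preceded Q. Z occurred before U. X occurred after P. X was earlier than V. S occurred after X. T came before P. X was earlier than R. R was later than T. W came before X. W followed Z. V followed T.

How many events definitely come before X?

Directly stated before X: P, W, and Y.
T reaches X via T → P → X.
U reaches X via U → W → X.
Z reaches X via Z → P → X.
No chain forces Q (or any of the others) ahead of X.
That's P, T, U, W, Y, and Z — 6 in all.

6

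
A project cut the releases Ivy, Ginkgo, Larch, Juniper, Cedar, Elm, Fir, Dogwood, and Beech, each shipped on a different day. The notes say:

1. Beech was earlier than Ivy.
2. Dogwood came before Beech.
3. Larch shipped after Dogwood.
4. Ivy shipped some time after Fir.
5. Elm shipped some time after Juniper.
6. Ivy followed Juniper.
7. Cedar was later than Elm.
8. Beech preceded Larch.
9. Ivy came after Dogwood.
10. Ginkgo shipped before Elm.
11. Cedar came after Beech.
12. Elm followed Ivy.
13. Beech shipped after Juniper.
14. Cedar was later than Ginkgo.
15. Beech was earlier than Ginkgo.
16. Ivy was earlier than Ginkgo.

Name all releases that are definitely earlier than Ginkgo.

Beech, Dogwood, Fir, Ivy, Juniper

Directly stated before Ginkgo: Beech and Ivy.
Dogwood reaches Ginkgo via Dogwood → Beech → Ginkgo.
Fir reaches Ginkgo via Fir → Ivy → Ginkgo.
Juniper reaches Ginkgo via Juniper → Beech → Ginkgo.
No chain forces Elm (or any of the others) ahead of Ginkgo.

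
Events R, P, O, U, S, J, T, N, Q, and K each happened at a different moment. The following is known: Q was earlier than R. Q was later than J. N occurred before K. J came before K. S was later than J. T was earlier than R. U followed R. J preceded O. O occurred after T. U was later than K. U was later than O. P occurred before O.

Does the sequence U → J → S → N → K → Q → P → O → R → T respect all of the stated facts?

no

The constraints require R before U, but in the proposed sequence U appears ahead of R. That one violation is enough.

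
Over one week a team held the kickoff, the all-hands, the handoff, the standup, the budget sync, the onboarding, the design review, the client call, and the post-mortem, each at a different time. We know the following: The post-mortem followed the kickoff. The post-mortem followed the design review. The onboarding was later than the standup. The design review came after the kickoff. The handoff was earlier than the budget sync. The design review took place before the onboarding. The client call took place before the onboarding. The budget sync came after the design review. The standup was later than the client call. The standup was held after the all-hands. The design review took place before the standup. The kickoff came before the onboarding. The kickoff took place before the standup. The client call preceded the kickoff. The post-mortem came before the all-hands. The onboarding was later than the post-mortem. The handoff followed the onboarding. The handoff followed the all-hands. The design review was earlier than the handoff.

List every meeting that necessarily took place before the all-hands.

the client call, the design review, the kickoff, the post-mortem

Directly stated before the all-hands: the post-mortem.
The client call reaches the all-hands via the client call → the kickoff → the post-mortem → the all-hands.
The design review reaches the all-hands via the design review → the post-mortem → the all-hands.
The kickoff reaches the all-hands via the kickoff → the post-mortem → the all-hands.
No chain forces the budget sync (or any of the others) ahead of the all-hands.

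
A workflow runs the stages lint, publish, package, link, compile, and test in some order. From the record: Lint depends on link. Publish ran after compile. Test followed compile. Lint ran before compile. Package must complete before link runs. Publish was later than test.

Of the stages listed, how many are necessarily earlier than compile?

3

Directly stated before compile: lint.
Link reaches compile via link → lint → compile.
Package reaches compile via package → link → lint → compile.
No chain forces test (or any of the others) ahead of compile.
That's link, lint, and package — 3 in all.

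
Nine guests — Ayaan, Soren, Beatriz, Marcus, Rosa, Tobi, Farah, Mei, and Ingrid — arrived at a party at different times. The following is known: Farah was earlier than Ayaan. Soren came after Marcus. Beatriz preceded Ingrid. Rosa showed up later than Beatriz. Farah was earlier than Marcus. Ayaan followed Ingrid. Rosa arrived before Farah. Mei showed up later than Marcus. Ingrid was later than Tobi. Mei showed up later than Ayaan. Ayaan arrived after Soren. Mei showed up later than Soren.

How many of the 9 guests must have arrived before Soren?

Directly stated before Soren: Marcus.
Beatriz reaches Soren via Beatriz → Rosa → Farah → Marcus → Soren.
Farah reaches Soren via Farah → Marcus → Soren.
Rosa reaches Soren via Rosa → Farah → Marcus → Soren.
No chain forces Ingrid (or any of the others) ahead of Soren.
That's Beatriz, Farah, Marcus, and Rosa — 4 in all.

4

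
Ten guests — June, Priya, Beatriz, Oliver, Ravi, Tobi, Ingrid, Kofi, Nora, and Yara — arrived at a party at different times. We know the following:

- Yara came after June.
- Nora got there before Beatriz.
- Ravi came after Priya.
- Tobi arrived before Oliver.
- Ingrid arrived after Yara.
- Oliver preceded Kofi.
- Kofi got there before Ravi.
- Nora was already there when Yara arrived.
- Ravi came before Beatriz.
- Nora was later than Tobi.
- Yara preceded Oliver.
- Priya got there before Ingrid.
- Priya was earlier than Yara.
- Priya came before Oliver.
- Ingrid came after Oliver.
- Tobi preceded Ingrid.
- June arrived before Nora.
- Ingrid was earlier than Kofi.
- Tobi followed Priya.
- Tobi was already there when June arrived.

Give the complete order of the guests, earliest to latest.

The constraints fix every adjacent pair, so only one ordering works:
Priya → Tobi → June → Nora → Yara → Oliver → Ingrid → Kofi → Ravi → Beatriz.

Priya, Tobi, June, Nora, Yara, Oliver, Ingrid, Kofi, Ravi, Beatriz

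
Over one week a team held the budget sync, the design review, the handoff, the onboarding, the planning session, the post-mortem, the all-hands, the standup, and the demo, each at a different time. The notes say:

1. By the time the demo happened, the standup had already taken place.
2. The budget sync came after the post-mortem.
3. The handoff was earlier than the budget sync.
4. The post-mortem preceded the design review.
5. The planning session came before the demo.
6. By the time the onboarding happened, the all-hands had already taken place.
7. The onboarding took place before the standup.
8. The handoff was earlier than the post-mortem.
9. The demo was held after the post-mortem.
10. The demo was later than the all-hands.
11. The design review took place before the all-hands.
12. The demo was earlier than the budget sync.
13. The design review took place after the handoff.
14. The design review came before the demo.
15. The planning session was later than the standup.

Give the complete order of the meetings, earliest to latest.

the handoff, the post-mortem, the design review, the all-hands, the onboarding, the standup, the planning session, the demo, the budget sync

The constraints fix every adjacent pair, so only one ordering works:
the handoff → the post-mortem → the design review → the all-hands → the onboarding → the standup → the planning session → the demo → the budget sync.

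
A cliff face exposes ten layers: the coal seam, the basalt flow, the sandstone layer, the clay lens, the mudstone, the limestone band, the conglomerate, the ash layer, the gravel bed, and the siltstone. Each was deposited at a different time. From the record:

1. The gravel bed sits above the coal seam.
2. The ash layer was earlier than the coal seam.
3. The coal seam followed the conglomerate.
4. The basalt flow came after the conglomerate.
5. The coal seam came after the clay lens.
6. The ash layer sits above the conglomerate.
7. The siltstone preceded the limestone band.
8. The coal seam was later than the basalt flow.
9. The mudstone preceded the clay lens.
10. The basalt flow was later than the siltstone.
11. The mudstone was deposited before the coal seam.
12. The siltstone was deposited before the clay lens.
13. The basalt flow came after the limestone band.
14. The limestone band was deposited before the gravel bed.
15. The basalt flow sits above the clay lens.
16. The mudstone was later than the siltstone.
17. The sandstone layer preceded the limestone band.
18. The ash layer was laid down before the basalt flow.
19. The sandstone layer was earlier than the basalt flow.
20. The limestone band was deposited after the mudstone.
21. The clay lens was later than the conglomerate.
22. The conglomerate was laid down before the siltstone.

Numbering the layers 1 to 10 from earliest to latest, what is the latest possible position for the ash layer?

The ash layer must come before the basalt flow, the coal seam, and the gravel bed — 3 layers forced after it.
Everything else can be placed before the ash layer in some valid order, so the ash layer can sit as late as position 10 − 3 = 7.

7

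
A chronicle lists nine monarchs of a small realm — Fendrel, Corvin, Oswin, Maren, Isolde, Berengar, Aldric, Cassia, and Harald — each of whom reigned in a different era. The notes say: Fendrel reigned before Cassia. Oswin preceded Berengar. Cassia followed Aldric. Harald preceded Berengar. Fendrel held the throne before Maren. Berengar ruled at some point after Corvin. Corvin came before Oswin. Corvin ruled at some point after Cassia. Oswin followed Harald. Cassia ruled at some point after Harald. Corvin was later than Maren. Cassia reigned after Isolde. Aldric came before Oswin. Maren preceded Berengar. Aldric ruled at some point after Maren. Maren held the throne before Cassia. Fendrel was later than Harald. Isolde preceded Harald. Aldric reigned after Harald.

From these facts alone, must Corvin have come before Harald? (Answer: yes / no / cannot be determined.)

Tracing the constraints gives Harald → Cassia → Corvin, so Harald must come before Corvin.
That means Corvin cannot be before Harald.

no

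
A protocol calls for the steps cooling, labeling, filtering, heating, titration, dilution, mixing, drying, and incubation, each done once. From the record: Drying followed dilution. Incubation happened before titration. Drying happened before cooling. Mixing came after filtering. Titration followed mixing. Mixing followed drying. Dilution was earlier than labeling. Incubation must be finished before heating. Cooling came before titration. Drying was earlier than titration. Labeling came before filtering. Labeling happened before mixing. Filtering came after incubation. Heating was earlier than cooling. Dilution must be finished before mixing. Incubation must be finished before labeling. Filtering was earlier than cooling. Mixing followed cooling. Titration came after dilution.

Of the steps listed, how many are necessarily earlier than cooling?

6

Directly stated before cooling: drying, filtering, and heating.
Dilution reaches cooling via dilution → drying → cooling.
Incubation reaches cooling via incubation → heating → cooling.
Labeling reaches cooling via labeling → filtering → cooling.
No chain forces mixing (or any of the others) ahead of cooling.
That's dilution, drying, filtering, heating, incubation, and labeling — 6 in all.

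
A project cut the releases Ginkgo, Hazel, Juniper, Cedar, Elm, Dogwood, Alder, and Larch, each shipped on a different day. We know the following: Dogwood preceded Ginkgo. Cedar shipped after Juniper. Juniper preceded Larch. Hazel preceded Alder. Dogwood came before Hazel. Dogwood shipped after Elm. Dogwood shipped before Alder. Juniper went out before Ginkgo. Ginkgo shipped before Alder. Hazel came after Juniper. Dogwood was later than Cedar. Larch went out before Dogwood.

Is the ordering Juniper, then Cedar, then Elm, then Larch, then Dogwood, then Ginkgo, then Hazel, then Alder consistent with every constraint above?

yes

Check each stated constraint against the proposed order — e.g. Juniper is ahead of Ginkgo; Juniper is ahead of Hazel. Every pair is in the required order; nothing is violated.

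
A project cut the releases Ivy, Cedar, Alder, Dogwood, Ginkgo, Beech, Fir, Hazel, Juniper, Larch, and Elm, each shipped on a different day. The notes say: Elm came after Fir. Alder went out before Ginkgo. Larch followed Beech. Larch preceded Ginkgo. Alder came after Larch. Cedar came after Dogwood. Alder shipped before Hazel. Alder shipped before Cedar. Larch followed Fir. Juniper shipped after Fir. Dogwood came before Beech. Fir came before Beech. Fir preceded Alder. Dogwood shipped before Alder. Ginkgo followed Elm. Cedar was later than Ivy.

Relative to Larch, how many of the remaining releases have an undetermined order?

3

Forced before Larch: Beech, Dogwood, and Fir; forced after Larch: Alder, Cedar, Ginkgo, and Hazel.
That leaves Elm, Ivy, and Juniper with no forced order relative to Larch — 3.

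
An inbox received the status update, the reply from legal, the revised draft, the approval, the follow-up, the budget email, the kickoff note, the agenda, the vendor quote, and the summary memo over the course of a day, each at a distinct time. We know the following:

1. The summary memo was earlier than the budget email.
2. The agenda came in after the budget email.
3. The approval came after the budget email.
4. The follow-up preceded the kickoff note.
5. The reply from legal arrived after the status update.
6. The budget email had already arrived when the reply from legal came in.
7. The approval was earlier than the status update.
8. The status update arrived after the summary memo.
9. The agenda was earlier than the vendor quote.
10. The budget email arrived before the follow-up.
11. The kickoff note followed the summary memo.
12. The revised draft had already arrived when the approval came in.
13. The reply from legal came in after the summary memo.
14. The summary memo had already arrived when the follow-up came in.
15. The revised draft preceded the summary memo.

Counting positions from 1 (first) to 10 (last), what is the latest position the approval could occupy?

8

The approval must come before the reply from legal and the status update — 2 messages forced after it.
Everything else can be placed before the approval in some valid order, so the approval can sit as late as position 10 − 2 = 8.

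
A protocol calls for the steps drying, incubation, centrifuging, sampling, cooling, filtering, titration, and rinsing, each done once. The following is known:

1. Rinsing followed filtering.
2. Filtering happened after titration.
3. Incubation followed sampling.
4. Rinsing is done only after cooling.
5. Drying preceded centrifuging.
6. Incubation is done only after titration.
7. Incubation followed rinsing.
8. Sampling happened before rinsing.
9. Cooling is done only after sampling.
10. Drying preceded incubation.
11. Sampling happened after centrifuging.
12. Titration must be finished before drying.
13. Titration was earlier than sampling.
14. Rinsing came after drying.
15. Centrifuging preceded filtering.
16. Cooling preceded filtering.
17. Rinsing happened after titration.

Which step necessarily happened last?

incubation

Every other step has a chain of constraints placing it before incubation, so incubation is last.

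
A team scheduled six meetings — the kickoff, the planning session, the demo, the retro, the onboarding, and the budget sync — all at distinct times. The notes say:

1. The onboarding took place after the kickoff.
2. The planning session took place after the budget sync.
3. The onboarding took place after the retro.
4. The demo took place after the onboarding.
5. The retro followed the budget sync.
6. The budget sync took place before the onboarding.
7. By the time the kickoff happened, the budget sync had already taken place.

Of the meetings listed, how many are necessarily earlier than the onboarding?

3

Directly stated before the onboarding: the budget sync, the kickoff, and the retro.
No chain forces the planning session (or any of the others) ahead of the onboarding.
That's the budget sync, the kickoff, and the retro — 3 in all.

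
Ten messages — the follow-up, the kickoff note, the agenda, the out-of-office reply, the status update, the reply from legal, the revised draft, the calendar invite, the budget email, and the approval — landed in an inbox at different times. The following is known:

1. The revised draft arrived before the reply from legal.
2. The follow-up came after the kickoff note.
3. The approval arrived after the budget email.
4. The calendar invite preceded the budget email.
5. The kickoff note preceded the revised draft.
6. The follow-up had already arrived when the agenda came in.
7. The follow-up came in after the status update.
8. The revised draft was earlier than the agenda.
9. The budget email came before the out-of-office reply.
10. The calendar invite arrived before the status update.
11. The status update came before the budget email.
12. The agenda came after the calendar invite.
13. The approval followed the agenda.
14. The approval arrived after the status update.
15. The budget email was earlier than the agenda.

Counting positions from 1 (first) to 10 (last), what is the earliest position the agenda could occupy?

7

The budget email, the calendar invite, the follow-up, the kickoff note, the revised draft, and the status update must all come before the agenda — 6 forced predecessors.
Nothing else is forced ahead of the agenda, so its earliest slot is position 6 + 1 = 7.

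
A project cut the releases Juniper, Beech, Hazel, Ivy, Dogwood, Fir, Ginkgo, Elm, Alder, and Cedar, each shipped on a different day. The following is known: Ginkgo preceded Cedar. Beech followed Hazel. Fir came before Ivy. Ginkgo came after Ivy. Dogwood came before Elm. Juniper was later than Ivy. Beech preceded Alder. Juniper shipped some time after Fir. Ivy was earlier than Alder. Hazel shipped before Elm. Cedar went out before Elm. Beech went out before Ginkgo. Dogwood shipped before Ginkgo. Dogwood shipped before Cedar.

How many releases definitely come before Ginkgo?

Directly stated before Ginkgo: Beech, Dogwood, and Ivy.
Fir reaches Ginkgo via Fir → Ivy → Ginkgo.
Hazel reaches Ginkgo via Hazel → Beech → Ginkgo.
No chain forces Elm (or any of the others) ahead of Ginkgo.
That's Beech, Dogwood, Fir, Hazel, and Ivy — 5 in all.

5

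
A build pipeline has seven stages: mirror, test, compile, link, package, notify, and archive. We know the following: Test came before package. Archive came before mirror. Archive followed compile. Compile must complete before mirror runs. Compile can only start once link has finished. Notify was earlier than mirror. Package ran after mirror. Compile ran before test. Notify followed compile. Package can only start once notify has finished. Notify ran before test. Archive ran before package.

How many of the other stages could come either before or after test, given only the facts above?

Forced before test: compile, link, and notify; forced after test: package.
That leaves archive and mirror with no forced order relative to test — 2.

2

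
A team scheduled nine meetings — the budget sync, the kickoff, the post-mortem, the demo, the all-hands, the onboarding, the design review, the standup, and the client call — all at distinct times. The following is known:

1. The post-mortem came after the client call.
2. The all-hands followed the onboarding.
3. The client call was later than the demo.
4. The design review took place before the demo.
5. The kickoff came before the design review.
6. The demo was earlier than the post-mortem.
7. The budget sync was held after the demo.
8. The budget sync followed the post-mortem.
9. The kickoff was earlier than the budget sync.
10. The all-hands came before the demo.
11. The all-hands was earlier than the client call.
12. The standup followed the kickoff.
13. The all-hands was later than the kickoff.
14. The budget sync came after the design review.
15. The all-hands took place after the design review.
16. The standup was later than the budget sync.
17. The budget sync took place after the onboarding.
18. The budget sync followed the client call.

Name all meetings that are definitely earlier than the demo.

Directly stated before the demo: the all-hands and the design review.
The kickoff reaches the demo via the kickoff → the all-hands → the demo.
The onboarding reaches the demo via the onboarding → the all-hands → the demo.
No chain forces the post-mortem (or any of the others) ahead of the demo.

the all-hands, the design review, the kickoff, the onboarding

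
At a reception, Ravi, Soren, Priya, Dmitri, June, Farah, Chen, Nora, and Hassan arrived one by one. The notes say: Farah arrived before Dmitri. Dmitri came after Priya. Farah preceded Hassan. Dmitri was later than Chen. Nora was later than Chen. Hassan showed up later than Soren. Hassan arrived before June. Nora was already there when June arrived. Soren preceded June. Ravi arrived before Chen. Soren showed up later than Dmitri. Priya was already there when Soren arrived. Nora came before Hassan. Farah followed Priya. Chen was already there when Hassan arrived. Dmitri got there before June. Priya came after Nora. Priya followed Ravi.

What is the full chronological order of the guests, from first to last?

The constraints fix every adjacent pair, so only one ordering works:
Ravi → Chen → Nora → Priya → Farah → Dmitri → Soren → Hassan → June.

Ravi, Chen, Nora, Priya, Farah, Dmitri, Soren, Hassan, June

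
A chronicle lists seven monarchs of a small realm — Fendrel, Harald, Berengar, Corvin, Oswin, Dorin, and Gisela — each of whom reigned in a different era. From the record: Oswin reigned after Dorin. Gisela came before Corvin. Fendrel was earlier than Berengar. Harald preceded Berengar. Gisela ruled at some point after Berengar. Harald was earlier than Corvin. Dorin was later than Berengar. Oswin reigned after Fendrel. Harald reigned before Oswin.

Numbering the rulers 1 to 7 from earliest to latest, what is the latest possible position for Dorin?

Dorin must come before Oswin — 1 ruler forced after them.
Everything else can be placed before Dorin in some valid order, so Dorin can sit as late as position 7 − 1 = 6.

6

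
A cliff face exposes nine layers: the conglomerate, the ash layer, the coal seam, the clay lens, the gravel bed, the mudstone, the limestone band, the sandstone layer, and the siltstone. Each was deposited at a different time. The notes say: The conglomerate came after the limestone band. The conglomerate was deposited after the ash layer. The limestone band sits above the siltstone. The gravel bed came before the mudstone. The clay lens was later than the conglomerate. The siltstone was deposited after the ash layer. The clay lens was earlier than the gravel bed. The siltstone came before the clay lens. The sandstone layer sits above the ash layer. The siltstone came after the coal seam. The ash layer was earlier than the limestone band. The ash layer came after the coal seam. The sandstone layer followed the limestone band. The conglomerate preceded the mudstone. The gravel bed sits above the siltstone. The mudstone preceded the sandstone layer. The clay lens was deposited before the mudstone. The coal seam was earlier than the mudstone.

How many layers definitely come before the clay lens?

Directly stated before the clay lens: the conglomerate and the siltstone.
The ash layer reaches the clay lens via the ash layer → the conglomerate → the clay lens.
The coal seam reaches the clay lens via the coal seam → the siltstone → the clay lens.
The limestone band reaches the clay lens via the limestone band → the conglomerate → the clay lens.
No chain forces the mudstone (or any of the others) ahead of the clay lens.
That's the ash layer, the coal seam, the conglomerate, the limestone band, and the siltstone — 5 in all.

5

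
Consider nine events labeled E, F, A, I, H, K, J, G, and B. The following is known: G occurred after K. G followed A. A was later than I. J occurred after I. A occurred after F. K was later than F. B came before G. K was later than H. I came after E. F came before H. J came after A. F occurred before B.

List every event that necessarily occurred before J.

Directly stated before J: A and I.
E reaches J via E → I → J.
F reaches J via F → A → J.
No chain forces K (or any of the others) ahead of J.

A, E, F, I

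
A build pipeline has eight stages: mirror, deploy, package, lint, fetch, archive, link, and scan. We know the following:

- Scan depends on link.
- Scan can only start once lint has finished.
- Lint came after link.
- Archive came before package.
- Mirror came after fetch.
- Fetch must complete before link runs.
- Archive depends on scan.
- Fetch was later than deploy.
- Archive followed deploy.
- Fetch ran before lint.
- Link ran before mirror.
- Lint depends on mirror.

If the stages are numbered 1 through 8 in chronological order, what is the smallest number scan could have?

6

Deploy, fetch, link, lint, and mirror must all come before scan — 5 forced predecessors.
Nothing else is forced ahead of scan, so its earliest slot is position 5 + 1 = 6.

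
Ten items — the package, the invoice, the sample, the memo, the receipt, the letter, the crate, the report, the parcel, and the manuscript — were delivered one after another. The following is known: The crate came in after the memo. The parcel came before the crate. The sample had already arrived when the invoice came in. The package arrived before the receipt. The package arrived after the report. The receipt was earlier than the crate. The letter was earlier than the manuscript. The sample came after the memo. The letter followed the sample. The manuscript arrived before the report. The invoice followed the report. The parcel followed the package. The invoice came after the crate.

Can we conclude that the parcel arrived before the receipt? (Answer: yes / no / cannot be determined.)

cannot be determined

No chain of stated constraints runs from the parcel to the receipt, and none runs from the receipt to the parcel either.
So the relative order of the parcel and the receipt is not fixed by the given facts.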